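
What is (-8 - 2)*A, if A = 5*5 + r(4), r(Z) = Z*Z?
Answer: -410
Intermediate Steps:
r(Z) = Z²
A = 41 (A = 5*5 + 4² = 25 + 16 = 41)
(-8 - 2)*A = (-8 - 2)*41 = -10*41 = -410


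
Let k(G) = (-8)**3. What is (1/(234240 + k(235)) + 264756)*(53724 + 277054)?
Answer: 10234418577238541/116864 ≈ 8.7575e+10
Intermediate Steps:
k(G) = -512
(1/(234240 + k(235)) + 264756)*(53724 + 277054) = (1/(234240 - 512) + 264756)*(53724 + 277054) = (1/233728 + 264756)*330778 = (61880890369/233728)*330778 = 10234418577238541/116864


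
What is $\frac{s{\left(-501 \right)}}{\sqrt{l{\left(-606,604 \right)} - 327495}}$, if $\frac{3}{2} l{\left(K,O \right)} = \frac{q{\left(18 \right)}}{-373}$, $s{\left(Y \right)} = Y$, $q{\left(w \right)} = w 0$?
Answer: $\frac{167 i \sqrt{327495}}{109165} \approx 0.87546 i$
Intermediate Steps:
$q{\left(w \right)} = 0$
$l{\left(K,O \right)} = 0$ ($l{\left(K,O \right)} = \frac{2 \frac{0}{-373}}{3} = \frac{2 \cdot 0 \left(- \frac{1}{373}\right)}{3} = \frac{2}{3} \cdot 0 = 0$)
$\frac{s{\left(-501 \right)}}{\sqrt{l{\left(-606,604 \right)} - 327495}} = - \frac{501}{\sqrt{0 - 327495}} = - \frac{501}{\sqrt{-327495}} = - \frac{501}{i \sqrt{327495}} = - 501 \left(- \frac{i \sqrt{327495}}{327495}\right) = \frac{167 i \sqrt{327495}}{109165}$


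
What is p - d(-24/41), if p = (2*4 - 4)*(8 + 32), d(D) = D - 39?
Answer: 8183/41 ≈ 199.59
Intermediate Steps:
d(D) = -39 + D
p = 160 (p = (8 - 4)*40 = 4*40 = 160)
p - d(-24/41) = 160 - (-39 - 24/41) = 160 - 1*(-1623/41) = 160 + 1623/41 = 8183/41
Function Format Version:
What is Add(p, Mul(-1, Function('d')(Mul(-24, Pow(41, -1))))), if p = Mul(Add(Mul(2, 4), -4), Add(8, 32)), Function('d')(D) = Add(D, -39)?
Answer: Rational(8183, 41) ≈ 199.59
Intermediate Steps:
Function('d')(D) = Add(-39, D)
p = 160 (p = Mul(Add(8, -4), 40) = Mul(4, 40) = 160)
Add(p, Mul(-1, Function('d')(Mul(-24, Pow(41, -1))))) = Add(160, Mul(-1, Add(-39, Mul(-24, Pow(41, -1))))) = Add(160, Mul(-1, Add(-39, Mul(-24, Rational(1, 41))))) = Add(160, Mul(-1, Add(-39, Rational(-24, 41)))) = Add(160, Mul(-1, Rational(-1623, 41))) = Add(160, Rational(1623, 41)) = Rational(8183, 41)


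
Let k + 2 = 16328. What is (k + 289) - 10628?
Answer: 5987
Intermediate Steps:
k = 16326 (k = -2 + 16328 = 16326)
(k + 289) - 10628 = (16326 + 289) - 10628 = 16615 - 10628 = 5987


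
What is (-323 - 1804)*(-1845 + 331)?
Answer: 3220278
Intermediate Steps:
(-323 - 1804)*(-1845 + 331) = -2127*(-1514) = 3220278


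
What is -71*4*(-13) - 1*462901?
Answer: -459209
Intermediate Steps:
-71*4*(-13) - 1*462901 = -284*(-13) - 462901 = 3692 - 462901 = -459209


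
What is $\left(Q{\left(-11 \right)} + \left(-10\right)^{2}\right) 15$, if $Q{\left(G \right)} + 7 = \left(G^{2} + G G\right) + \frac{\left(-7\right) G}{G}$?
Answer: $4920$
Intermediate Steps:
$Q{\left(G \right)} = -14 + 2 G^{2}$ ($Q{\left(G \right)} = -7 + \left(\left(G^{2} + G G\right) + \frac{\left(-7\right) G}{G}\right) = -7 + \left(\left(G^{2} + G^{2}\right) - 7\right) = -7 + \left(2 G^{2} - 7\right) = -7 + \left(-7 + 2 G^{2}\right) = -14 + 2 G^{2}$)
$\left(Q{\left(-11 \right)} + \left(-10\right)^{2}\right) 15 = \left(\left(-14 + 2 \left(-11\right)^{2}\right) + \left(-10\right)^{2}\right) 15 = \left(\left(-14 + 2 \cdot 121\right) + 100\right) 15 = \left(\left(-14 + 242\right) + 100\right) 15 = \left(228 + 100\right) 15 = 328 \cdot 15 = 4920$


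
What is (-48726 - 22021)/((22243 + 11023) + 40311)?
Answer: -70747/73577 ≈ -0.96154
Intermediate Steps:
(-48726 - 22021)/((22243 + 11023) + 40311) = -70747/(33266 + 40311) = -70747/73577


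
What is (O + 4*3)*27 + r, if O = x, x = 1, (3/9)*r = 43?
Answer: 480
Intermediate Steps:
r = 129 (r = 3*43 = 129)
O = 1
(O + 4*3)*27 + r = (1 + 4*3)*27 + 129 = (1 + 12)*27 + 129 = 13*27 + 129 = 351 + 129 = 480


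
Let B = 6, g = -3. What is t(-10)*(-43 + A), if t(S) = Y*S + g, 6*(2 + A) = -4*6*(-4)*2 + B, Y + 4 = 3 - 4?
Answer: -564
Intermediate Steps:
Y = -5 (Y = -4 + (3 - 4) = -4 - 1 = -5)
A = 31 (A = -2 + (-4*6*(-4)*2 + 6)/6 = -2 + (-(-96)*2 + 6)/6 = -2 + (-4*(-48) + 6)/6 = -2 + (192 + 6)/6 = -2 + (⅙)*198 = -2 + 33 = 31)
t(S) = -3 - 5*S (t(S) = -5*S - 3 = -3 - 5*S)
t(-10)*(-43 + A) = (-3 - 5*(-10))*(-43 + 31) = (-3 + 50)*(-12) = 47*(-12) = -564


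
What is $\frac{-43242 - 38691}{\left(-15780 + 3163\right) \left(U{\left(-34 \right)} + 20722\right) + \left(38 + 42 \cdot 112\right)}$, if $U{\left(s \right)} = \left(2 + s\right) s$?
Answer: $\frac{81933}{275172028} \approx 0.00029775$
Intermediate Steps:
$U{\left(s \right)} = s \left(2 + s\right)$
$\frac{-43242 - 38691}{\left(-15780 + 3163\right) \left(U{\left(-34 \right)} + 20722\right) + \left(38 + 42 \cdot 112\right)} = \frac{-43242 - 38691}{\left(-15780 + 3163\right) \left(- 34 \left(2 - 34\right) + 20722\right) + \left(38 + 42 \cdot 112\right)} = - \frac{81933}{- 12617 \left(\left(-34\right) \left(-32\right) + 20722\right) + \left(38 + 4704\right)} = - \frac{81933}{- 12617 \left(1088 + 20722\right) + 4742} = - \frac{81933}{\left(-12617\right) 21810 + 4742} = - \frac{81933}{-275176770 + 4742} = - \frac{81933}{-275172028} = \left(-81933\right) \left(- \frac{1}{275172028}\right) = \frac{81933}{275172028}$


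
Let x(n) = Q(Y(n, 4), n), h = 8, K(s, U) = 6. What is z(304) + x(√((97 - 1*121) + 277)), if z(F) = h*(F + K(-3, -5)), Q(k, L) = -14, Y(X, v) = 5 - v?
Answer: 2466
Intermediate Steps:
z(F) = 48 + 8*F (z(F) = 8*(F + 6) = 8*(6 + F) = 48 + 8*F)
x(n) = -14
z(304) + x(√((97 - 1*121) + 277)) = (48 + 8*304) - 14 = (48 + 2432) - 14 = 2480 - 14 = 2466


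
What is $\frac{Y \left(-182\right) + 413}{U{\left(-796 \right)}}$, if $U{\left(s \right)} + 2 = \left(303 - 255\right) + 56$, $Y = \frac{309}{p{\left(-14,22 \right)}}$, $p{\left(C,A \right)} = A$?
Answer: $- \frac{11788}{561} \approx -21.012$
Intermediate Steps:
$Y = \frac{309}{22} \approx 14.045$
$U{\left(s \right)} = 102$ ($U{\left(s \right)} = -2 + \left(\left(303 - 255\right) + 56\right) = -2 + \left(48 + 56\right) = -2 + 104 = 102$)
$\frac{Y \left(-182\right) + 413}{U{\left(-796 \right)}} = \frac{\frac{309}{22} \left(-182\right) + 413}{102} = \left(- \frac{28119}{11} + 413\right) \frac{1}{102} = \left(- \frac{23576}{11}\right) \frac{1}{102} = - \frac{11788}{561}$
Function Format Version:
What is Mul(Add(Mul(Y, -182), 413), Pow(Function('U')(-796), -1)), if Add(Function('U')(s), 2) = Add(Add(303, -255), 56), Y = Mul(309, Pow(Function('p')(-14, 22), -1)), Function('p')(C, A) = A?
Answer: Rational(-11788, 561) ≈ -21.012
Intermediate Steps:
Y = Rational(309, 22) (Y = Mul(309, Pow(22, -1)) = Mul(309, Rational(1, 22)) = Rational(309, 22) ≈ 14.045)
Function('U')(s) = 102 (Function('U')(s) = Add(-2, Add(Add(303, -255), 56)) = Add(-2, Add(48, 56)) = Add(-2, 104) = 102)
Mul(Add(Mul(Y, -182), 413), Pow(Function('U')(-796), -1)) = Mul(Add(Mul(Rational(309, 22), -182), 413), Pow(102, -1)) = Mul(Add(Rational(-28119, 11), 413), Rational(1, 102)) = Mul(Rational(-23576, 11), Rational(1, 102)) = Rational(-11788, 561)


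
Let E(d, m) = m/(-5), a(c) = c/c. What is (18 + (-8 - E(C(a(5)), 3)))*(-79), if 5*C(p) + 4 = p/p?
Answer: -4187/5 ≈ -837.40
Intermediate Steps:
a(c) = 1
C(p) = -⅗ (C(p) = -⅘ + (p/p)/5 = -⅘ + (⅕)*1 = -⅘ + ⅕ = -⅗)
E(d, m) = -m/5 (E(d, m) = m*(-⅕) = -m/5)
(18 + (-8 - E(C(a(5)), 3)))*(-79) = (18 + (-8 - (-1)*3/5))*(-79) = (18 + (-8 - 1*(-⅗)))*(-79) = (18 + (-8 + ⅗))*(-79) = (18 - 37/5)*(-79) = (53/5)*(-79) = -4187/5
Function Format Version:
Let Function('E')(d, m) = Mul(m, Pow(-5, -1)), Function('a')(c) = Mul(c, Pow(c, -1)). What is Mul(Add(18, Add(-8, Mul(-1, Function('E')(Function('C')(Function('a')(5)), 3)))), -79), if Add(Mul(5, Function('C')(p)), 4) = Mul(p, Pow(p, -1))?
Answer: Rational(-4187, 5) ≈ -837.40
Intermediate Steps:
Function('a')(c) = 1
Function('C')(p) = Rational(-3, 5) (Function('C')(p) = Add(Rational(-4, 5), Mul(Rational(1, 5), Mul(p, Pow(p, -1)))) = Add(Rational(-4, 5), Mul(Rational(1, 5), 1)) = Add(Rational(-4, 5), Rational(1, 5)) = Rational(-3, 5))
Function('E')(d, m) = Mul(Rational(-1, 5), m) (Function('E')(d, m) = Mul(m, Rational(-1, 5)) = Mul(Rational(-1, 5), m))
Mul(Add(18, Add(-8, Mul(-1, Function('E')(Function('C')(Function('a')(5)), 3)))), -79) = Mul(Add(18, Add(-8, Mul(-1, Mul(Rational(-1, 5), 3)))), -79) = Mul(Add(18, Add(-8, Mul(-1, Rational(-3, 5)))), -79) = Mul(Add(18, Add(-8, Rational(3, 5))), -79) = Mul(Add(18, Rational(-37, 5)), -79) = Mul(Rational(53, 5), -79) = Rational(-4187, 5)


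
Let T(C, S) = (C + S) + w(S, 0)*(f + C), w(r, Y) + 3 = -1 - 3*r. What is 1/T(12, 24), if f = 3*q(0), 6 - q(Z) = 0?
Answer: -1/2244 ≈ -0.00044563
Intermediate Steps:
q(Z) = 6 (q(Z) = 6 - 1*0 = 6 + 0 = 6)
w(r, Y) = -4 - 3*r (w(r, Y) = -3 + (-1 - 3*r) = -4 - 3*r)
f = 18 (f = 3*6 = 18)
T(C, S) = C + S + (-4 - 3*S)*(18 + C) (T(C, S) = (C + S) + (-4 - 3*S)*(18 + C) = C + S + (-4 - 3*S)*(18 + C))
1/T(12, 24) = 1/(-72 + 12 - 53*24 - 1*12*(4 + 3*24)) = 1/(-72 + 12 - 1272 - 1*12*(4 + 72)) = 1/(-72 + 12 - 1272 - 1*12*76) = 1/(-72 + 12 - 1272 - 912) = 1/(-2244) = -1/2244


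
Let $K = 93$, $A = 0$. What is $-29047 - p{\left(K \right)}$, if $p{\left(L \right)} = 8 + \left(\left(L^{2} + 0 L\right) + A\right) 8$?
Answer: $-98247$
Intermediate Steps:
$p{\left(L \right)} = 8 + 8 L^{2}$ ($p{\left(L \right)} = 8 + \left(\left(L^{2} + 0 L\right) + 0\right) 8 = 8 + \left(\left(L^{2} + 0\right) + 0\right) 8 = 8 + \left(L^{2} + 0\right) 8 = 8 + L^{2} \cdot 8 = 8 + 8 L^{2}$)
$-29047 - p{\left(K \right)} = -29047 - \left(8 + 8 \cdot 93^{2}\right) = -29047 - \left(8 + 8 \cdot 8649\right) = -29047 - \left(8 + 69192\right) = -29047 - 69200 = -98247$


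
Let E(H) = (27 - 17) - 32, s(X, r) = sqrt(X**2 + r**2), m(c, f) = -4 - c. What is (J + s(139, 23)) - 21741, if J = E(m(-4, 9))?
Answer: -21763 + 5*sqrt(794) ≈ -21622.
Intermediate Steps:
E(H) = -22 (E(H) = 10 - 32 = -22)
J = -22
(J + s(139, 23)) - 21741 = (-22 + sqrt(139**2 + 23**2)) - 21741 = (-22 + sqrt(19321 + 529)) - 21741 = (-22 + sqrt(19850)) - 21741 = (-22 + 5*sqrt(794)) - 21741 = -21763 + 5*sqrt(794)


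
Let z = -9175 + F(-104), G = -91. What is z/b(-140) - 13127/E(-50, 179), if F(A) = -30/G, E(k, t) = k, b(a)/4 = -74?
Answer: 197666811/673400 ≈ 293.54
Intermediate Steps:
b(a) = -296 (b(a) = 4*(-74) = -296)
F(A) = 30/91 (F(A) = -30/(-91) = -30*(-1/91) = 30/91)
z = -834895/91 (z = -9175 + 30/91 = -834895/91 ≈ -9174.7)
z/b(-140) - 13127/E(-50, 179) = -834895/91/(-296) - 13127/(-50) = -834895/91*(-1/296) - 13127*(-1/50) = 834895/26936 + 13127/50 = 197666811/673400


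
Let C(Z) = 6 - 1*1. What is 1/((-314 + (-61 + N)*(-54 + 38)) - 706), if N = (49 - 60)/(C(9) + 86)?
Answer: -91/3828 ≈ -0.023772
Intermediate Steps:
C(Z) = 5 (C(Z) = 6 - 1 = 5)
N = -11/91 (N = (49 - 60)/(5 + 86) = -11/91 ≈ -0.12088)
1/((-314 + (-61 + N)*(-54 + 38)) - 706) = 1/((-314 + (-61 - 11/91)*(-54 + 38)) - 706) = 1/((-314 - 5562/91*(-16)) - 706) = 1/((-314 + 88992/91) - 706) = 1/(60418/91 - 706) = 1/(-3828/91) = -91/3828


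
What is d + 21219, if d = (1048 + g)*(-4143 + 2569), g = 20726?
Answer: -34251057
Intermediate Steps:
d = -34272276 (d = (1048 + 20726)*(-4143 + 2569) = 21774*(-1574) = -34272276)
d + 21219 = -34272276 + 21219 = -34251057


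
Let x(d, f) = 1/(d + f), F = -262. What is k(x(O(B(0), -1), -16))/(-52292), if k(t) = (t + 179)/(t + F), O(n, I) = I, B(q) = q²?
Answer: 169/12942270 ≈ 1.3058e-5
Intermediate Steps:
k(t) = (179 + t)/(-262 + t) (k(t) = (t + 179)/(t - 262) = (179 + t)/(-262 + t))
k(x(O(B(0), -1), -16))/(-52292) = ((179 + 1/(-1 - 16))/(-262 + 1/(-1 - 16)))/(-52292) = ((179 + 1/(-17))/(-262 + 1/(-17)))*(-1/52292) = ((179 - 1/17)/(-262 - 1/17))*(-1/52292) = ((3042/17)/(-4455/17))*(-1/52292) = -17/4455*3042/17*(-1/52292) = -338/495*(-1/52292) = 169/12942270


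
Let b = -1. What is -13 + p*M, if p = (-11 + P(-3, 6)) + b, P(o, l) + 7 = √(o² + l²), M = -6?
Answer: 101 - 18*√5 ≈ 60.751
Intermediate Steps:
P(o, l) = -7 + √(l² + o²) (P(o, l) = -7 + √(o² + l²) = -7 + √(l² + o²))
p = -19 + 3*√5 (p = (-11 + (-7 + √(6² + (-3)²))) - 1 = (-11 + (-7 + √(36 + 9))) - 1 = (-11 + (-7 + √45)) - 1 = (-11 + (-7 + 3*√5)) - 1 = (-18 + 3*√5) - 1 = -19 + 3*√5 ≈ -12.292)
-13 + p*M = -13 + (-19 + 3*√5)*(-6) = -13 + (114 - 18*√5) = 101 - 18*√5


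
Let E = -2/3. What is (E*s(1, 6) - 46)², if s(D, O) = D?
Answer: 19600/9 ≈ 2177.8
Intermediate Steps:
E = -⅔ (E = -2*⅓ = -⅔ ≈ -0.66667)
(E*s(1, 6) - 46)² = (-⅔*1 - 46)² = (-⅔ - 46)² = (-140/3)² = 19600/9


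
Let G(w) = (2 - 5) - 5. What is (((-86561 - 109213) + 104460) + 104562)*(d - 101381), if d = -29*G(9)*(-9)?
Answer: -1370757312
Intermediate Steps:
G(w) = -8 (G(w) = -3 - 5 = -8)
d = -2088 (d = -29*(-8)*(-9) = 232*(-9) = -2088)
(((-86561 - 109213) + 104460) + 104562)*(d - 101381) = (((-86561 - 109213) + 104460) + 104562)*(-2088 - 101381) = ((-195774 + 104460) + 104562)*(-103469) = (-91314 + 104562)*(-103469) = 13248*(-103469) = -1370757312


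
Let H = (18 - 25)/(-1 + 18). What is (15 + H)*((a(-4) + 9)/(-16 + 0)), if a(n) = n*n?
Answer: -775/34 ≈ -22.794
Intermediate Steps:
a(n) = n²
H = -7/17 ≈ -0.41176
(15 + H)*((a(-4) + 9)/(-16 + 0)) = (15 - 7/17)*(((-4)² + 9)/(-16 + 0)) = 248*((16 + 9)/(-16))/17 = 248*(25*(-1/16))/17 = (248/17)*(-25/16) = -775/34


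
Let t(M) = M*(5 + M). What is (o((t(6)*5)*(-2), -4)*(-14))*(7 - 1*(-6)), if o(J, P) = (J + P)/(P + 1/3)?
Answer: -362544/11 ≈ -32959.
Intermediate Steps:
o(J, P) = (J + P)/(⅓ + P) (o(J, P) = (J + P)/(P + ⅓) = (J + P)/(⅓ + P))
(o((t(6)*5)*(-2), -4)*(-14))*(7 - 1*(-6)) = ((3*(((6*(5 + 6))*5)*(-2) - 4)/(1 + 3*(-4)))*(-14))*(7 - 1*(-6)) = ((3*(((6*11)*5)*(-2) - 4)/(1 - 12))*(-14))*(7 + 6) = ((3*((66*5)*(-2) - 4)/(-11))*(-14))*13 = ((3*(-1/11)*(330*(-2) - 4))*(-14))*13 = ((3*(-1/11)*(-660 - 4))*(-14))*13 = ((3*(-1/11)*(-664))*(-14))*13 = ((1992/11)*(-14))*13 = -27888/11*13 = -362544/11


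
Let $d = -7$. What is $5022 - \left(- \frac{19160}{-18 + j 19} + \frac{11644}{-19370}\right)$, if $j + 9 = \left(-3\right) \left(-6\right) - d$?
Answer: $\frac{41709224}{8195} \approx 5089.6$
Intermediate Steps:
$j = 16$ ($j = -9 - -25 = -9 + \left(18 + 7\right) = -9 + 25 = 16$)
$5022 - \left(- \frac{19160}{-18 + j 19} + \frac{11644}{-19370}\right) = 5022 - \left(- \frac{19160}{-18 + 16 \cdot 19} + \frac{11644}{-19370}\right) = 5022 - \left(- \frac{19160}{-18 + 304} + 11644 \left(- \frac{1}{19370}\right)\right) = 5022 - \left(- \frac{19160}{286} - \frac{5822}{9685}\right) = 5022 - \left(\left(-19160\right) \frac{1}{286} - \frac{5822}{9685}\right) = 5022 - \left(- \frac{9580}{143} - \frac{5822}{9685}\right) = 5022 - - \frac{553934}{8195} = 5022 + \frac{553934}{8195} = \frac{41709224}{8195}$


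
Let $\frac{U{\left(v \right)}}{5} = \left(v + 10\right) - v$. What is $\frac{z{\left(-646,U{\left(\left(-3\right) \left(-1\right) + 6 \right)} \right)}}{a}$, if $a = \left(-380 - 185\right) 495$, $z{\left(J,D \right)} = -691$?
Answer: $\frac{691}{279675} \approx 0.0024707$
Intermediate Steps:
$U{\left(v \right)} = 50$ ($U{\left(v \right)} = 5 \left(\left(v + 10\right) - v\right) = 5 \left(\left(10 + v\right) - v\right) = 5 \cdot 10 = 50$)
$a = -279675$ ($a = \left(-565\right) 495 = -279675$)
$\frac{z{\left(-646,U{\left(\left(-3\right) \left(-1\right) + 6 \right)} \right)}}{a} = - \frac{691}{-279675} = \left(-691\right) \left(- \frac{1}{279675}\right) = \frac{691}{279675}$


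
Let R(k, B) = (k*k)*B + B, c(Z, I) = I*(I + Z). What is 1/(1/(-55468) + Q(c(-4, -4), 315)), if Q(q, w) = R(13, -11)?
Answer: -55468/103725161 ≈ -0.00053476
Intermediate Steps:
R(k, B) = B + B*k² (R(k, B) = k²*B + B = B*k² + B = B + B*k²)
Q(q, w) = -1870 (Q(q, w) = -11*(1 + 13²) = -11*(1 + 169) = -11*170 = -1870)
1/(1/(-55468) + Q(c(-4, -4), 315)) = 1/(1/(-55468) - 1870) = 1/(-1/55468 - 1870) = 1/(-103725161/55468) = -55468/103725161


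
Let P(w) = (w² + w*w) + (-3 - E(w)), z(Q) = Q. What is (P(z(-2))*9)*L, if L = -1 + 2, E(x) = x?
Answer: 63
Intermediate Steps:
L = 1
P(w) = -3 - w + 2*w² (P(w) = (w² + w*w) + (-3 - w) = (w² + w²) + (-3 - w) = 2*w² + (-3 - w) = -3 - w + 2*w²)
(P(z(-2))*9)*L = ((-3 - 1*(-2) + 2*(-2)²)*9)*1 = ((-3 + 2 + 2*4)*9)*1 = ((-3 + 2 + 8)*9)*1 = (7*9)*1 = 63*1 = 63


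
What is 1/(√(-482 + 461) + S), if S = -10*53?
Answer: -530/280921 - I*√21/280921 ≈ -0.0018867 - 1.6313e-5*I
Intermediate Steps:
S = -530
1/(√(-482 + 461) + S) = 1/(√(-482 + 461) - 530) = 1/(√(-21) - 530) = 1/(I*√21 - 530) = 1/(-530 + I*√21)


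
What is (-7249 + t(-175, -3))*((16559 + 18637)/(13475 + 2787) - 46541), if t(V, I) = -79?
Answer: 2772968496544/8131 ≈ 3.4104e+8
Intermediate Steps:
(-7249 + t(-175, -3))*((16559 + 18637)/(13475 + 2787) - 46541) = (-7249 - 79)*((16559 + 18637)/(13475 + 2787) - 46541) = -7328*(35196/16262 - 46541) = -7328*(35196*(1/16262) - 46541) = -7328*(17598/8131 - 46541) = -7328*(-378407273/8131) = 2772968496544/8131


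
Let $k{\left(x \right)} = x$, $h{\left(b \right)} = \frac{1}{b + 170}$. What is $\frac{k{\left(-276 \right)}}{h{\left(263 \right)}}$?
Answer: $-119508$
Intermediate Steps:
$h{\left(b \right)} = \frac{1}{170 + b}$
$\frac{k{\left(-276 \right)}}{h{\left(263 \right)}} = - \frac{276}{\frac{1}{170 + 263}} = - \frac{276}{\frac{1}{433}} = - 276 \frac{1}{\frac{1}{433}} = \left(-276\right) 433 = -119508$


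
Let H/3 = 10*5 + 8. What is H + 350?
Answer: 524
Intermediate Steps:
H = 174 (H = 3*(10*5 + 8) = 3*(50 + 8) = 3*58 = 174)
H + 350 = 174 + 350 = 524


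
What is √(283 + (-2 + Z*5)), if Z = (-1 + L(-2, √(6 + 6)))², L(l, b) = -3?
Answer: 19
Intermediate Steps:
Z = 16 (Z = (-1 - 3)² = (-4)² = 16)
√(283 + (-2 + Z*5)) = √(283 + (-2 + 16*5)) = √(283 + (-2 + 80)) = √(283 + 78) = √361 = 19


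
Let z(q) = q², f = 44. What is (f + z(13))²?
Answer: 45369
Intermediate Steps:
(f + z(13))² = (44 + 13²)² = (44 + 169)² = 213² = 45369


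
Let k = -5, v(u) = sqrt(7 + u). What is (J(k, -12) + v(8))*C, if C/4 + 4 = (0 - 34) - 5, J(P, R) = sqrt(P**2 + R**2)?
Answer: -2236 - 172*sqrt(15) ≈ -2902.2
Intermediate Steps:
C = -172 (C = -16 + 4*((0 - 34) - 5) = -16 + 4*(-34 - 5) = -16 + 4*(-39) = -16 - 156 = -172)
(J(k, -12) + v(8))*C = (sqrt((-5)**2 + (-12)**2) + sqrt(7 + 8))*(-172) = (sqrt(25 + 144) + sqrt(15))*(-172) = (sqrt(169) + sqrt(15))*(-172) = (13 + sqrt(15))*(-172) = -2236 - 172*sqrt(15)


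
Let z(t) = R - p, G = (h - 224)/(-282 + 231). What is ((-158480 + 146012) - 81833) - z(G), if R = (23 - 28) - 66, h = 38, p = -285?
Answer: -94515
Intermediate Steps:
R = -71 (R = -5 - 66 = -71)
G = 62/17 (G = (38 - 224)/(-282 + 231) = -186/(-51) = -186*(-1/51) = 62/17 ≈ 3.6471)
z(t) = 214 (z(t) = -71 - 1*(-285) = -71 + 285 = 214)
((-158480 + 146012) - 81833) - z(G) = ((-158480 + 146012) - 81833) - 1*214 = (-12468 - 81833) - 214 = -94301 - 214 = -94515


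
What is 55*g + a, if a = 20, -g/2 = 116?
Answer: -12740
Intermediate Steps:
g = -232 (g = -2*116 = -232)
55*g + a = 55*(-232) + 20 = -12760 + 20 = -12740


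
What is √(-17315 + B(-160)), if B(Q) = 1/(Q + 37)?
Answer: I*√261958758/123 ≈ 131.59*I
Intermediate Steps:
B(Q) = 1/(37 + Q)
√(-17315 + B(-160)) = √(-17315 + 1/(37 - 160)) = √(-17315 + 1/(-123)) = √(-17315 - 1/123) = √(-2129746/123) = I*√261958758/123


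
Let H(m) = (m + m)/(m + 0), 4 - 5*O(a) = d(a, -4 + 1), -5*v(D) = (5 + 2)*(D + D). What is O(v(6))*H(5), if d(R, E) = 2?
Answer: ⅘ ≈ 0.80000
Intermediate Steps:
v(D) = -14*D/5 (v(D) = -(5 + 2)*(D + D)/5 = -7*2*D/5 = -14*D/5)
O(a) = ⅖ (O(a) = ⅘ - ⅕*2 = ⅘ - ⅖ = ⅖)
H(m) = 2 (H(m) = (2*m)/m = 2)
O(v(6))*H(5) = (⅖)*2 = ⅘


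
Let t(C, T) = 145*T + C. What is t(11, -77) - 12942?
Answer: -24096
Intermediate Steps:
t(C, T) = C + 145*T
t(11, -77) - 12942 = (11 + 145*(-77)) - 12942 = (11 - 11165) - 12942 = -11154 - 12942 = -24096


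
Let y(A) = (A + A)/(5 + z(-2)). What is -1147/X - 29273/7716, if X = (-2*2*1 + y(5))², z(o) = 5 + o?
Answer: -145146065/933636 ≈ -155.46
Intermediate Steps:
y(A) = A/4 (y(A) = (A + A)/(5 + (5 - 2)) = (2*A)/(5 + 3) = (2*A)/8 = (2*A)*(⅛) = A/4)
X = 121/16 (X = (-2*2*1 + (¼)*5)² = (-4*1 + 5/4)² = (-4 + 5/4)² = (-11/4)² = 121/16 ≈ 7.5625)
-1147/X - 29273/7716 = -1147/121/16 - 29273/7716 = -1147*16/121 - 29273*1/7716 = -18352/121 - 29273/7716 = -145146065/933636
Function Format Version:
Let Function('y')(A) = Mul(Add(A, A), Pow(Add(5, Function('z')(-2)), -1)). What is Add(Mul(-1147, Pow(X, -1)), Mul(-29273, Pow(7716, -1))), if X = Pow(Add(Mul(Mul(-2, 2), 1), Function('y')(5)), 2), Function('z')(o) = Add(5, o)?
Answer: Rational(-145146065, 933636) ≈ -155.46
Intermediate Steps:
Function('y')(A) = Mul(Rational(1, 4), A) (Function('y')(A) = Mul(Add(A, A), Pow(Add(5, Add(5, -2)), -1)) = Mul(Mul(2, A), Pow(Add(5, 3), -1)) = Mul(Mul(2, A), Pow(8, -1)) = Mul(Mul(2, A), Rational(1, 8)) = Mul(Rational(1, 4), A))
X = Rational(121, 16) (X = Pow(Add(Mul(Mul(-2, 2), 1), Mul(Rational(1, 4), 5)), 2) = Pow(Add(Mul(-4, 1), Rational(5, 4)), 2) = Pow(Add(-4, Rational(5, 4)), 2) = Pow(Rational(-11, 4), 2) = Rational(121, 16) ≈ 7.5625)
Add(Mul(-1147, Pow(X, -1)), Mul(-29273, Pow(7716, -1))) = Add(Mul(-1147, Pow(Rational(121, 16), -1)), Mul(-29273, Pow(7716, -1))) = Add(Mul(-1147, Rational(16, 121)), Mul(-29273, Rational(1, 7716))) = Add(Rational(-18352, 121), Rational(-29273, 7716)) = Rational(-145146065, 933636)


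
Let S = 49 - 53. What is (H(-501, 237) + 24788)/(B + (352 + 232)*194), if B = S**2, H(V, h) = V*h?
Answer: -93949/113312 ≈ -0.82912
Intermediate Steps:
S = -4
B = 16 (B = (-4)**2 = 16)
(H(-501, 237) + 24788)/(B + (352 + 232)*194) = (-501*237 + 24788)/(16 + (352 + 232)*194) = (-118737 + 24788)/(16 + 584*194) = -93949/(16 + 113296) = -93949/113312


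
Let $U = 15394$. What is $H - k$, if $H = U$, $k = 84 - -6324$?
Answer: $8986$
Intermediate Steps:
$k = 6408$ ($k = 84 + 6324 = 6408$)
$H = 15394$
$H - k = 15394 - 6408 = 8986$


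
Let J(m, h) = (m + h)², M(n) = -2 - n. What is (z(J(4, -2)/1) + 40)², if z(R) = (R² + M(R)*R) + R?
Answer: 1296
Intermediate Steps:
J(m, h) = (h + m)²
z(R) = R + R² + R*(-2 - R) (z(R) = (R² + (-2 - R)*R) + R = (R² + R*(-2 - R)) + R = R + R² + R*(-2 - R))
(z(J(4, -2)/1) + 40)² = (-(-2 + 4)²/1 + 40)² = (-2² + 40)² = (-4 + 40)² = 36² = 1296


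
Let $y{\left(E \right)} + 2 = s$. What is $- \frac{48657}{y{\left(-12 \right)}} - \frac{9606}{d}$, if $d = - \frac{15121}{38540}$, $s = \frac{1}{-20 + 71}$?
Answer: $\frac{74914606587}{1527221} \approx 49053.0$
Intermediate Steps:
$s = \frac{1}{51} \approx 0.019608$
$y{\left(E \right)} = - \frac{101}{51}$ ($y{\left(E \right)} = -2 + \frac{1}{51} = - \frac{101}{51}$)
$d = - \frac{15121}{38540}$ ($d = \left(-15121\right) \frac{1}{38540} = - \frac{15121}{38540} \approx -0.39235$)
$- \frac{48657}{y{\left(-12 \right)}} - \frac{9606}{d} = - \frac{48657}{- \frac{101}{51}} - \frac{9606}{- \frac{15121}{38540}} = \left(-48657\right) \left(- \frac{51}{101}\right) - - \frac{370215240}{15121} = \frac{2481507}{101} + \frac{370215240}{15121} = \frac{74914606587}{1527221}$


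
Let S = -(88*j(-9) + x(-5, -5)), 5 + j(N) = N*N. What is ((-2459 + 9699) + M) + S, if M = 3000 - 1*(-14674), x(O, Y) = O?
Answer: 18231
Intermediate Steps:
M = 17674 (M = 3000 + 14674 = 17674)
j(N) = -5 + N**2 (j(N) = -5 + N*N = -5 + N**2)
S = -6683 (S = -(88*(-5 + (-9)**2) - 5) = -(88*(-5 + 81) - 5) = -(88*76 - 5) = -(6688 - 5) = -1*6683 = -6683)
((-2459 + 9699) + M) + S = ((-2459 + 9699) + 17674) - 6683 = (7240 + 17674) - 6683 = 24914 - 6683 = 18231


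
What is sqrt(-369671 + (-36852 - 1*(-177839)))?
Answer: 2*I*sqrt(57171) ≈ 478.21*I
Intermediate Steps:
sqrt(-369671 + (-36852 - 1*(-177839))) = sqrt(-369671 + (-36852 + 177839)) = sqrt(-369671 + 140987) = sqrt(-228684) = 2*I*sqrt(57171)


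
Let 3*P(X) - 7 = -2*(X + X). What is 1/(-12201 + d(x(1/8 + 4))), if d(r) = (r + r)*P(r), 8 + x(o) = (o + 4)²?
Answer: -1536/32111249 ≈ -4.7834e-5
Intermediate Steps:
P(X) = 7/3 - 4*X/3 (P(X) = 7/3 + (-2*(X + X))/3 = 7/3 + (-4*X)/3 = 7/3 - 4*X/3)
x(o) = -8 + (4 + o)² (x(o) = -8 + (o + 4)² = -8 + (4 + o)²)
d(r) = 2*r*(7/3 - 4*r/3) (d(r) = (r + r)*(7/3 - 4*r/3) = (2*r)*(7/3 - 4*r/3) = 2*r*(7/3 - 4*r/3))
1/(-12201 + d(x(1/8 + 4))) = 1/(-12201 + 2*(-8 + (4 + (1/8 + 4))²)*(7 - 4*(-8 + (4 + (1/8 + 4))²))/3) = 1/(-12201 + 2*(-8 + (4 + (1*(⅛) + 4))²)*(7 - 4*(-8 + (4 + (1*(⅛) + 4))²))/3) = 1/(-12201 + 2*(-8 + (4 + (⅛ + 4))²)*(7 - 4*(-8 + (4 + (⅛ + 4))²))/3) = 1/(-12201 + 2*(-8 + (4 + 33/8)²)*(7 - 4*(-8 + (4 + 33/8)²))/3) = 1/(-12201 + 2*(-8 + (65/8)²)*(7 - 4*(-8 + (65/8)²))/3) = 1/(-12201 + 2*(-8 + 4225/64)*(7 - 4*(-8 + 4225/64))/3) = 1/(-12201 + (⅔)*(3713/64)*(7 - 4*3713/64)) = 1/(-12201 + (⅔)*(3713/64)*(7 - 3713/16)) = 1/(-12201 + (⅔)*(3713/64)*(-3601/16)) = 1/(-12201 - 13370513/1536) = 1/(-32111249/1536) = -1536/32111249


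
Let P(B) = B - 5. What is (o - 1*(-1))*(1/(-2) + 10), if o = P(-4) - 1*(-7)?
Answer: -19/2 ≈ -9.5000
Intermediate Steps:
P(B) = -5 + B
o = -2 (o = (-5 - 4) - 1*(-7) = -9 + 7 = -2)
(o - 1*(-1))*(1/(-2) + 10) = (-2 - 1*(-1))*(1/(-2) + 10) = (-2 + 1)*(-½ + 10) = -1*19/2 = -19/2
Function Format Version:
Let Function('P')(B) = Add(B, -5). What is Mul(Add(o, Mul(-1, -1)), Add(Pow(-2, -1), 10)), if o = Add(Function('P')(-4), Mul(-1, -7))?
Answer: Rational(-19, 2) ≈ -9.5000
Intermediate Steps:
Function('P')(B) = Add(-5, B)
o = -2 (o = Add(Add(-5, -4), Mul(-1, -7)) = Add(-9, 7) = -2)
Mul(Add(o, Mul(-1, -1)), Add(Pow(-2, -1), 10)) = Mul(Add(-2, Mul(-1, -1)), Add(Pow(-2, -1), 10)) = Mul(Add(-2, 1), Add(Rational(-1, 2), 10)) = Mul(-1, Rational(19, 2)) = Rational(-19, 2)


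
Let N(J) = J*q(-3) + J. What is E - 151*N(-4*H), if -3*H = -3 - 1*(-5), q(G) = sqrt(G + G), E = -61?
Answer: -1391/3 - 1208*I*sqrt(6)/3 ≈ -463.67 - 986.33*I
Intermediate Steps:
q(G) = sqrt(2)*sqrt(G) (q(G) = sqrt(2*G) = sqrt(2)*sqrt(G))
H = -2/3 (H = -(-3 - 1*(-5))/3 = -(-3 + 5)/3 = -1/3*2 = -2/3 ≈ -0.66667)
N(J) = J + I*J*sqrt(6) (N(J) = J*(sqrt(2)*sqrt(-3)) + J = J*(sqrt(2)*(I*sqrt(3))) + J = J*(I*sqrt(6)) + J = I*J*sqrt(6) + J = J + I*J*sqrt(6))
E - 151*N(-4*H) = -61 - 151*(-4*(-2/3))*(1 + I*sqrt(6)) = -61 - 1208*(1 + I*sqrt(6))/3 = -61 - 151*(8/3 + 8*I*sqrt(6)/3) = -61 + (-1208/3 - 1208*I*sqrt(6)/3) = -1391/3 - 1208*I*sqrt(6)/3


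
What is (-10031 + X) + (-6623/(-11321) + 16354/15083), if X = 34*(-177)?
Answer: -2740156227164/170754643 ≈ -16047.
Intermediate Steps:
X = -6018
(-10031 + X) + (-6623/(-11321) + 16354/15083) = (-10031 - 6018) + (-6623/(-11321) + 16354/15083) = -16049 + (-6623*(-1/11321) + 16354*(1/15083)) = -16049 + (6623/11321 + 16354/15083) = -16049 + 285038343/170754643 = -2740156227164/170754643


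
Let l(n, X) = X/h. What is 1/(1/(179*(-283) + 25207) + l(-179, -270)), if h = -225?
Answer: 25450/30539 ≈ 0.83336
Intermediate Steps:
l(n, X) = -X/225 (l(n, X) = X/(-225) = X*(-1/225) = -X/225)
1/(1/(179*(-283) + 25207) + l(-179, -270)) = 1/(1/(179*(-283) + 25207) - 1/225*(-270)) = 1/(1/(-50657 + 25207) + 6/5) = 1/(1/(-25450) + 6/5) = 1/(-1/25450 + 6/5) = 1/(30539/25450) = 25450/30539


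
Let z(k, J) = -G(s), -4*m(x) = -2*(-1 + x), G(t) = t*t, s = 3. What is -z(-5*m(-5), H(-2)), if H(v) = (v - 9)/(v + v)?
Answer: 9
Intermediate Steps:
G(t) = t²
H(v) = (-9 + v)/(2*v) (H(v) = (-9 + v)/((2*v)) = (-9 + v)*(1/(2*v)) = (-9 + v)/(2*v))
m(x) = -½ + x/2 (m(x) = -(-1)*(-1 + x)/2 = -(2 - 2*x)/4 = -½ + x/2)
z(k, J) = -9 (z(k, J) = -1*3² = -1*9 = -9)
-z(-5*m(-5), H(-2)) = -1*(-9) = 9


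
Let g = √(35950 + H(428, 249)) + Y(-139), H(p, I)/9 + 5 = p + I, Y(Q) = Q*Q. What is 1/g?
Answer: 19321/373259043 - √41998/373259043 ≈ 5.1214e-5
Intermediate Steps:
Y(Q) = Q²
H(p, I) = -45 + 9*I + 9*p (H(p, I) = -45 + 9*(p + I) = -45 + 9*(I + p) = -45 + (9*I + 9*p) = -45 + 9*I + 9*p)
g = 19321 + √41998 (g = √(35950 + (-45 + 9*249 + 9*428)) + (-139)² = √(35950 + (-45 + 2241 + 3852)) + 19321 = √(35950 + 6048) + 19321 = √41998 + 19321 = 19321 + √41998 ≈ 19526.)
1/g = 1/(19321 + √41998)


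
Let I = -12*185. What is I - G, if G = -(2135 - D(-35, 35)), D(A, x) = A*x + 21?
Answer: 1119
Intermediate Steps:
D(A, x) = 21 + A*x
G = -3339 (G = -(2135 - (21 - 35*35)) = -(2135 - (21 - 1225)) = -(2135 - 1*(-1204)) = -(2135 + 1204) = -1*3339 = -3339)
I = -2220
I - G = -2220 - 1*(-3339) = -2220 + 3339 = 1119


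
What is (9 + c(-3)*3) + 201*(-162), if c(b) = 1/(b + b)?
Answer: -65107/2 ≈ -32554.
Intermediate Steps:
c(b) = 1/(2*b)
(9 + c(-3)*3) + 201*(-162) = (9 + ((½)/(-3))*3) + 201*(-162) = (9 + ((½)*(-⅓))*3) - 32562 = (9 - ⅙*3) - 32562 = (9 - ½) - 32562 = 17/2 - 32562 = -65107/2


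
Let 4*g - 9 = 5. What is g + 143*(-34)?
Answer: -9717/2 ≈ -4858.5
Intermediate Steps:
g = 7/2 (g = 9/4 + (¼)*5 = 9/4 + 5/4 = 7/2 ≈ 3.5000)
g + 143*(-34) = 7/2 + 143*(-34) = 7/2 - 4862 = -9717/2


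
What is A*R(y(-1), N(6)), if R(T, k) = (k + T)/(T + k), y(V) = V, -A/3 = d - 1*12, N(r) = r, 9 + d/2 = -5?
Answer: 120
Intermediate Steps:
d = -28 (d = -18 + 2*(-5) = -18 - 10 = -28)
A = 120 (A = -3*(-28 - 1*12) = -3*(-28 - 12) = -3*(-40) = 120)
R(T, k) = 1 (R(T, k) = (T + k)/(T + k) = 1)
A*R(y(-1), N(6)) = 120*1 = 120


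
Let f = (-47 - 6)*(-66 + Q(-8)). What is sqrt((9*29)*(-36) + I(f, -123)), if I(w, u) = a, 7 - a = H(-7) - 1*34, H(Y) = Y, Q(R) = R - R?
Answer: 2*I*sqrt(2337) ≈ 96.685*I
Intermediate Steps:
Q(R) = 0
f = 3498 (f = (-47 - 6)*(-66 + 0) = -53*(-66) = 3498)
a = 48 (a = 7 - (-7 - 1*34) = 7 - (-7 - 34) = 7 - 1*(-41) = 7 + 41 = 48)
I(w, u) = 48
sqrt((9*29)*(-36) + I(f, -123)) = sqrt((9*29)*(-36) + 48) = sqrt(261*(-36) + 48) = sqrt(-9396 + 48) = sqrt(-9348) = 2*I*sqrt(2337)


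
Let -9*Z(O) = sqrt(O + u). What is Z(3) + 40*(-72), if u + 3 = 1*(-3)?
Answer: -2880 - I*sqrt(3)/9 ≈ -2880.0 - 0.19245*I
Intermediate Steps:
u = -6 (u = -3 + 1*(-3) = -3 - 3 = -6)
Z(O) = -sqrt(-6 + O)/9 (Z(O) = -sqrt(O - 6)/9 = -sqrt(-6 + O)/9)
Z(3) + 40*(-72) = -sqrt(-6 + 3)/9 + 40*(-72) = -I*sqrt(3)/9 - 2880 = -2880 - I*sqrt(3)/9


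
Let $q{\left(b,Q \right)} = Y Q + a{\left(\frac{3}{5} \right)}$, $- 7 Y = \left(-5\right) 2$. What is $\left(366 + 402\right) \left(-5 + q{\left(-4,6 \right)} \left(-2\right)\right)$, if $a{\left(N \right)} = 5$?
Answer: $- \frac{172800}{7} \approx -24686.0$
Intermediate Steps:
$Y = \frac{10}{7}$ ($Y = - \frac{\left(-5\right) 2}{7} = \left(- \frac{1}{7}\right) \left(-10\right) = \frac{10}{7} \approx 1.4286$)
$q{\left(b,Q \right)} = 5 + \frac{10 Q}{7}$ ($q{\left(b,Q \right)} = \frac{10 Q}{7} + 5 = 5 + \frac{10 Q}{7}$)
$\left(366 + 402\right) \left(-5 + q{\left(-4,6 \right)} \left(-2\right)\right) = \left(366 + 402\right) \left(-5 + \left(5 + \frac{10}{7} \cdot 6\right) \left(-2\right)\right) = 768 \left(-5 + \left(5 + \frac{60}{7}\right) \left(-2\right)\right) = 768 \left(-5 + \frac{95}{7} \left(-2\right)\right) = 768 \left(-5 - \frac{190}{7}\right) = 768 \left(- \frac{225}{7}\right) = - \frac{172800}{7}$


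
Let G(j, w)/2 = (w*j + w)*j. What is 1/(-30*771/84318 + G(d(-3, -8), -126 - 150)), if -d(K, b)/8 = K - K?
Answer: -14053/3855 ≈ -3.6454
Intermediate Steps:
d(K, b) = 0 (d(K, b) = -8*(K - K) = -8*0 = 0)
G(j, w) = 2*j*(w + j*w) (G(j, w) = 2*((w*j + w)*j) = 2*((j*w + w)*j) = 2*((w + j*w)*j) = 2*(j*(w + j*w)) = 2*j*(w + j*w))
1/(-30*771/84318 + G(d(-3, -8), -126 - 150)) = 1/(-30*771/84318 + 2*0*(-126 - 150)*(1 + 0)) = 1/(-23130*1/84318 + 2*0*(-276)*1) = 1/(-3855/14053 + 0) = 1/(-3855/14053) = -14053/3855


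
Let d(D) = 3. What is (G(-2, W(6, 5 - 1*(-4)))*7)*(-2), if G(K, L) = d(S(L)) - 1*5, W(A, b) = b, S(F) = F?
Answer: 28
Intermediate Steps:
G(K, L) = -2 (G(K, L) = 3 - 1*5 = 3 - 5 = -2)
(G(-2, W(6, 5 - 1*(-4)))*7)*(-2) = -2*7*(-2) = -14*(-2) = 28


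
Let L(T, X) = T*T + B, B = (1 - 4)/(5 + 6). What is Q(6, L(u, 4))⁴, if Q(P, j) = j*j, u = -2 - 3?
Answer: 29960650073923649536/214358881 ≈ 1.3977e+11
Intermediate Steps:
B = -3/11 ≈ -0.27273
u = -5
L(T, X) = -3/11 + T² (L(T, X) = T*T - 3/11 = T² - 3/11 = -3/11 + T²)
Q(P, j) = j²
Q(6, L(u, 4))⁴ = ((-3/11 + (-5)²)²)⁴ = ((-3/11 + 25)²)⁴ = ((272/11)²)⁴ = (73984/121)⁴ = 29960650073923649536/214358881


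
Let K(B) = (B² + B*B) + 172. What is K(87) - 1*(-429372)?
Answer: 444682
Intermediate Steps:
K(B) = 172 + 2*B² (K(B) = (B² + B²) + 172 = 2*B² + 172 = 172 + 2*B²)
K(87) - 1*(-429372) = (172 + 2*87²) - 1*(-429372) = (172 + 2*7569) + 429372 = (172 + 15138) + 429372 = 15310 + 429372 = 444682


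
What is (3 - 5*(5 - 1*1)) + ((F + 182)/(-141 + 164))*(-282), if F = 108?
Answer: -82171/23 ≈ -3572.7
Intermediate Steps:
(3 - 5*(5 - 1*1)) + ((F + 182)/(-141 + 164))*(-282) = (3 - 5*(5 - 1*1)) + ((108 + 182)/(-141 + 164))*(-282) = (3 - 5*(5 - 1)) + (290/23)*(-282) = (3 - 5*4) + (290*(1/23))*(-282) = (3 - 20) + (290/23)*(-282) = -17 - 81780/23 = -82171/23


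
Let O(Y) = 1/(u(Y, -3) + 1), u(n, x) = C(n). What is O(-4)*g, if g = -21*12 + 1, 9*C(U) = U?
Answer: -2259/5 ≈ -451.80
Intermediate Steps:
C(U) = U/9
u(n, x) = n/9
O(Y) = 1/(1 + Y/9) (O(Y) = 1/(Y/9 + 1) = 1/(1 + Y/9))
g = -251 (g = -252 + 1 = -251)
O(-4)*g = (9/(9 - 4))*(-251) = (9/5)*(-251) = -2259/5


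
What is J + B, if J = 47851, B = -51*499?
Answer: 22402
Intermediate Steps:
B = -25449
J + B = 47851 - 25449 = 22402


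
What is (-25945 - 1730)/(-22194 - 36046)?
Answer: 5535/11648 ≈ 0.47519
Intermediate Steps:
(-25945 - 1730)/(-22194 - 36046) = -27675/(-58240) = -27675*(-1/58240) = 5535/11648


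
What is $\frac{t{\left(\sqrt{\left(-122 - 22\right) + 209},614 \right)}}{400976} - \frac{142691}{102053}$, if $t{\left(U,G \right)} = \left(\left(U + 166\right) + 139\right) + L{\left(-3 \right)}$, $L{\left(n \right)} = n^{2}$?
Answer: $- \frac{28591810887}{20460401864} + \frac{\sqrt{65}}{400976} \approx -1.3974$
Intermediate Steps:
$t{\left(U,G \right)} = 314 + U$ ($t{\left(U,G \right)} = \left(\left(U + 166\right) + 139\right) + \left(-3\right)^{2} = \left(\left(166 + U\right) + 139\right) + 9 = \left(305 + U\right) + 9 = 314 + U$)
$\frac{t{\left(\sqrt{\left(-122 - 22\right) + 209},614 \right)}}{400976} - \frac{142691}{102053} = \frac{314 + \sqrt{\left(-122 - 22\right) + 209}}{400976} - \frac{142691}{102053} = \left(314 + \sqrt{-144 + 209}\right) \frac{1}{400976} - \frac{142691}{102053} = \left(314 + \sqrt{65}\right) \frac{1}{400976} - \frac{142691}{102053} = \left(\frac{157}{200488} + \frac{\sqrt{65}}{400976}\right) - \frac{142691}{102053} = - \frac{28591810887}{20460401864} + \frac{\sqrt{65}}{400976}$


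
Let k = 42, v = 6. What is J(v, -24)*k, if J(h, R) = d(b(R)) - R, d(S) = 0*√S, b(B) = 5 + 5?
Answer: 1008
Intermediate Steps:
b(B) = 10
d(S) = 0
J(h, R) = -R (J(h, R) = 0 - R = -R)
J(v, -24)*k = -1*(-24)*42 = 24*42 = 1008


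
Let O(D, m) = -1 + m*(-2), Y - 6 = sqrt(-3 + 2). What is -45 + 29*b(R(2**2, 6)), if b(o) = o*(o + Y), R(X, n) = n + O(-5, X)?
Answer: -306 - 87*I ≈ -306.0 - 87.0*I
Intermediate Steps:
Y = 6 + I (Y = 6 + sqrt(-3 + 2) = 6 + sqrt(-1) = 6 + I ≈ 6.0 + 1.0*I)
O(D, m) = -1 - 2*m
R(X, n) = -1 + n - 2*X (R(X, n) = n + (-1 - 2*X) = -1 + n - 2*X)
b(o) = o*(6 + I + o) (b(o) = o*(o + (6 + I)) = o*(6 + I + o))
-45 + 29*b(R(2**2, 6)) = -45 + 29*((-1 + 6 - 2*2**2)*(6 + I + (-1 + 6 - 2*2**2))) = -45 + 29*((-1 + 6 - 2*4)*(6 + I + (-1 + 6 - 2*4))) = -45 + 29*((-1 + 6 - 8)*(6 + I + (-1 + 6 - 8))) = -45 + 29*(-3*(6 + I - 3)) = -45 + 29*(-3*(3 + I)) = -45 + 29*(-9 - 3*I) = -45 + (-261 - 87*I) = -306 - 87*I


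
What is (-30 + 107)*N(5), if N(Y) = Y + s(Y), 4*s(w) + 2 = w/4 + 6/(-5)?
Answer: 27797/80 ≈ 347.46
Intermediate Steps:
s(w) = -4/5 + w/16 (s(w) = -1/2 + (w/4 + 6/(-5))/4 = -1/2 + (w*(1/4) + 6*(-1/5))/4 = -1/2 + (w/4 - 6/5)/4 = -1/2 + (-6/5 + w/4)/4 = -1/2 + (-3/10 + w/16) = -4/5 + w/16)
N(Y) = -4/5 + 17*Y/16 (N(Y) = Y + (-4/5 + Y/16) = -4/5 + 17*Y/16)
(-30 + 107)*N(5) = (-30 + 107)*(-4/5 + (17/16)*5) = 77*(-4/5 + 85/16) = 77*(361/80) = 27797/80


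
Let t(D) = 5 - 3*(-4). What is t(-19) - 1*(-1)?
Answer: 18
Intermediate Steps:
t(D) = 17 (t(D) = 5 + 12 = 17)
t(-19) - 1*(-1) = 17 - 1*(-1) = 17 + 1 = 18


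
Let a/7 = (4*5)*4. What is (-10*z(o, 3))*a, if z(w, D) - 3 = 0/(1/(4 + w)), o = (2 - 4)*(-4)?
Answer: -16800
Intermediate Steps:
a = 560 (a = 7*((4*5)*4) = 7*(20*4) = 7*80 = 560)
o = 8 (o = -2*(-4) = 8)
z(w, D) = 3 (z(w, D) = 3 + 0/(1/(4 + w)) = 3 + 0*(4 + w) = 3 + 0 = 3)
(-10*z(o, 3))*a = -10*3*560 = -30*560 = -16800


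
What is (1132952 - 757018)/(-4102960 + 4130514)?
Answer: 187967/13777 ≈ 13.644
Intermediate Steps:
(1132952 - 757018)/(-4102960 + 4130514) = 375934/27554 = 375934*(1/27554) = 187967/13777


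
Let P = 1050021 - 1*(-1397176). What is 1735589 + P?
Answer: 4182786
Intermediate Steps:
P = 2447197 (P = 1050021 + 1397176 = 2447197)
1735589 + P = 1735589 + 2447197 = 4182786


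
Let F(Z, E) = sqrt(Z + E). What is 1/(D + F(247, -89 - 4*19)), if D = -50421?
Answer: -50421/2542277159 - sqrt(82)/2542277159 ≈ -1.9837e-5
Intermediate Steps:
F(Z, E) = sqrt(E + Z)
1/(D + F(247, -89 - 4*19)) = 1/(-50421 + sqrt((-89 - 4*19) + 247)) = 1/(-50421 + sqrt((-89 - 1*76) + 247)) = 1/(-50421 + sqrt((-89 - 76) + 247)) = 1/(-50421 + sqrt(-165 + 247)) = 1/(-50421 + sqrt(82))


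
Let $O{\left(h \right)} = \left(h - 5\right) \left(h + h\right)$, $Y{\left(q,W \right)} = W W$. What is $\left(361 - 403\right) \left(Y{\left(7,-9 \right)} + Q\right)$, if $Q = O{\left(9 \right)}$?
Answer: $-6426$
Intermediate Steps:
$Y{\left(q,W \right)} = W^{2}$
$O{\left(h \right)} = 2 h \left(-5 + h\right)$ ($O{\left(h \right)} = \left(-5 + h\right) 2 h = 2 h \left(-5 + h\right)$)
$Q = 72$ ($Q = 2 \cdot 9 \left(-5 + 9\right) = 2 \cdot 9 \cdot 4 = 72$)
$\left(361 - 403\right) \left(Y{\left(7,-9 \right)} + Q\right) = \left(361 - 403\right) \left(\left(-9\right)^{2} + 72\right) = - 42 \left(81 + 72\right) = \left(-42\right) 153 = -6426$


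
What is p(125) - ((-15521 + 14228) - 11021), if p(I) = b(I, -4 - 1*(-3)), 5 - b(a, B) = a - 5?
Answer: 12199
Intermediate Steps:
b(a, B) = 10 - a (b(a, B) = 5 - (a - 5) = 5 - (-5 + a) = 5 + (5 - a) = 10 - a)
p(I) = 10 - I
p(125) - ((-15521 + 14228) - 11021) = (10 - 1*125) - ((-15521 + 14228) - 11021) = (10 - 125) - (-1293 - 11021) = -115 - 1*(-12314) = -115 + 12314 = 12199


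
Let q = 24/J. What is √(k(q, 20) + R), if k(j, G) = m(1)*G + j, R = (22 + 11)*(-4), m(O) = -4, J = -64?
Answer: I*√3398/4 ≈ 14.573*I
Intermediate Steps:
q = -3/8 (q = 24/(-64) = 24*(-1/64) = -3/8 ≈ -0.37500)
R = -132 (R = 33*(-4) = -132)
k(j, G) = j - 4*G (k(j, G) = -4*G + j = j - 4*G)
√(k(q, 20) + R) = √((-3/8 - 4*20) - 132) = √((-3/8 - 80) - 132) = √(-643/8 - 132) = √(-1699/8) = I*√3398/4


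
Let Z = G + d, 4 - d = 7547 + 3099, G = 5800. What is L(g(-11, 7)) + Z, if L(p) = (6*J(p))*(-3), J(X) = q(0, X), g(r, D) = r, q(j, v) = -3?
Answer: -4788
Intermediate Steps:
d = -10642 (d = 4 - (7547 + 3099) = 4 - 1*10646 = 4 - 10646 = -10642)
J(X) = -3
L(p) = 54 (L(p) = (6*(-3))*(-3) = -18*(-3) = 54)
Z = -4842 (Z = 5800 - 10642 = -4842)
L(g(-11, 7)) + Z = 54 - 4842 = -4788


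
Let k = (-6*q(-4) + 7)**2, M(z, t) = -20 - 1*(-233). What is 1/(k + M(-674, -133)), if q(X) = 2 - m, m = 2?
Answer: 1/262 ≈ 0.0038168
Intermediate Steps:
q(X) = 0 (q(X) = 2 - 1*2 = 2 - 2 = 0)
M(z, t) = 213 (M(z, t) = -20 + 233 = 213)
k = 49 (k = (-6*0 + 7)**2 = (0 + 7)**2 = 7**2 = 49)
1/(k + M(-674, -133)) = 1/(49 + 213) = 1/262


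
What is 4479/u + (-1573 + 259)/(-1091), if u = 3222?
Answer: 3040099/1171734 ≈ 2.5945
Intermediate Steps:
4479/u + (-1573 + 259)/(-1091) = 4479/3222 + (-1573 + 259)/(-1091) = 4479*(1/3222) - 1314*(-1/1091) = 1493/1074 + 1314/1091 = 3040099/1171734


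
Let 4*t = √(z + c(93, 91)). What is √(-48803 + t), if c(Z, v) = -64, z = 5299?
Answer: √(-195212 + √5235)/2 ≈ 220.87*I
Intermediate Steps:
t = √5235/4 (t = √(5299 - 64)/4 = √5235/4 ≈ 18.088)
√(-48803 + t) = √(-48803 + √5235/4)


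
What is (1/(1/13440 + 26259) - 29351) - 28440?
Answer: -20395655243711/352920961 ≈ -57791.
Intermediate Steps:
(1/(1/13440 + 26259) - 29351) - 28440 = (1/(352920961/13440) - 29351) - 28440 = (13440/352920961 - 29351) - 28440 = -10358583112871/352920961 - 28440 = -20395655243711/352920961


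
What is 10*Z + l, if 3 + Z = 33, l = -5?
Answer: 295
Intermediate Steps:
Z = 30 (Z = -3 + 33 = 30)
10*Z + l = 10*30 - 5 = 300 - 5 = 295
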